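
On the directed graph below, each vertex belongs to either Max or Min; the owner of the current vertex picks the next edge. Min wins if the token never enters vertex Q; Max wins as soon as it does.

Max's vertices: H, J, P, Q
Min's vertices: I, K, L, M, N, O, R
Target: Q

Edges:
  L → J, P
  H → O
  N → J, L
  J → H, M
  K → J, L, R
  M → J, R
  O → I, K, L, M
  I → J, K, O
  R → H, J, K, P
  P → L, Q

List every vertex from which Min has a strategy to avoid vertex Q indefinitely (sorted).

A0 = {Q}
A1: add {P} — P (Max) has P→Q.
A2 = A1; e.g. H (Max) has no edge into A1. Fixed point.
Max's attractor = {P, Q}; Min avoids the target exactly from the complement.

H, I, J, K, L, M, N, O, R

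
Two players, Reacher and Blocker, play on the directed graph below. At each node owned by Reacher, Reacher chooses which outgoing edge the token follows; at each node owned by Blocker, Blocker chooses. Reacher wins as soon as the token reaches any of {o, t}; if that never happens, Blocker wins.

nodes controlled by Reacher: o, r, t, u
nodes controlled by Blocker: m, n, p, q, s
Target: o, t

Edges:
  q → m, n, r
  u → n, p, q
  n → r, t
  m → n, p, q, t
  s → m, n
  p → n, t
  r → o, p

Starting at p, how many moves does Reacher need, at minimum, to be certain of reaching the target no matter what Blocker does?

A0 = {o, t}
A1: add {r} — r (Reacher) has r→o.
A2: add {n} — n (Blocker): all of {r, t} already in.
A3: add {p, u} — p (Blocker): all of {n, t} already in; u (Reacher) has u→n.
A4 = A3; e.g. m (Blocker) can still go to q. Fixed point.
p enters the attractor at level 3, so Reacher can force the target in 3 moves from there.

3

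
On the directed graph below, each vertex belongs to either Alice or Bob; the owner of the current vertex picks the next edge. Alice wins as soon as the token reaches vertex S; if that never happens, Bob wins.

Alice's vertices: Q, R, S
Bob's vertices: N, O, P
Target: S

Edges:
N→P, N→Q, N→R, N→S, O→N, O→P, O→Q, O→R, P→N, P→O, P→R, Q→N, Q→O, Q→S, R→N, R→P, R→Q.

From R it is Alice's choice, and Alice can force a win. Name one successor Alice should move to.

Q

A0 = {S}
A1: add {Q} — Q (Alice) has Q→S.
A2: add {R} — R (Alice) has R→Q.
A3 = A2; e.g. N (Bob) can still go to P. Fixed point.
From R, successor Q is in the attractor (rank 1); the other successors N, P are not.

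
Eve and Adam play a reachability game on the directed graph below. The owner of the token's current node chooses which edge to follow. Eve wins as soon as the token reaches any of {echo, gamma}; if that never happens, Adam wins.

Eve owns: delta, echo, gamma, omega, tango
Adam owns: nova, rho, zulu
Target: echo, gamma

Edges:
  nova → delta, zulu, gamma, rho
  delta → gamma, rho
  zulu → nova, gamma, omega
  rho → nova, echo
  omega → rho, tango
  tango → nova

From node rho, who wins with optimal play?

A0 = {echo, gamma}
A1: add {delta} — delta (Eve) has delta→gamma.
A2 = A1; e.g. nova (Adam) can still go to zulu. Fixed point.
rho never enters the attractor, so Adam can avoid the target forever.

Adam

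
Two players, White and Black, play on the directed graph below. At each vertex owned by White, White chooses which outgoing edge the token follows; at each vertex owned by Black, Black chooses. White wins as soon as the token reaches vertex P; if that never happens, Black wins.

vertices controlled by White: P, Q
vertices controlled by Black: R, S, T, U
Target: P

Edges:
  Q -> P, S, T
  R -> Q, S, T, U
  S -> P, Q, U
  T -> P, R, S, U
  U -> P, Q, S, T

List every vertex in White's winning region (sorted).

A0 = {P}
A1: add {Q} — Q (White) has Q→P.
A2 = A1; e.g. R (Black) can still go to S. Fixed point.
White's winning region = {P, Q}.

P, Q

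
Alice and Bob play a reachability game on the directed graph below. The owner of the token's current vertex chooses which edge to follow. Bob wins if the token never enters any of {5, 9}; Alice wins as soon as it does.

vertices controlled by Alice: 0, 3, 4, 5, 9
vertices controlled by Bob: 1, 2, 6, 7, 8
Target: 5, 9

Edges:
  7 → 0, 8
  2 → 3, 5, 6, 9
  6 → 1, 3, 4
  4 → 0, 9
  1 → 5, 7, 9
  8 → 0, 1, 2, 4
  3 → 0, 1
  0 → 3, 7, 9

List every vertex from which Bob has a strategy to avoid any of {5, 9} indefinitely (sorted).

1, 2, 6, 7, 8

A0 = {5, 9}
A1: add {0, 4} — 0 (Alice) has 0→9; 4 (Alice) has 4→9.
A2: add {3} — 3 (Alice) has 3→0.
A3 = A2; e.g. 1 (Bob) can still go to 7. Fixed point.
Alice's attractor = {0, 3, 4, 5, 9}; Bob avoids the target exactly from the complement.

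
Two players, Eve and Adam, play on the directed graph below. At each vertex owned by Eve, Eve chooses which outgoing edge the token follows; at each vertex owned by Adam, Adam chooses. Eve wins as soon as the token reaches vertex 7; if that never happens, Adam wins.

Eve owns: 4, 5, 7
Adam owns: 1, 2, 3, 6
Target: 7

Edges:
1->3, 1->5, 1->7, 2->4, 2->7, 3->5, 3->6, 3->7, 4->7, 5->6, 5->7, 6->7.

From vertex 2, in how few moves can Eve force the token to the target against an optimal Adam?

2

A0 = {7}
A1: add {4, 5, 6} — 4 (Eve) has 4→7; 5 (Eve) has 5→7; 6 (Adam): all of {7} already in.
A2: add {2, 3} — 2 (Adam): all of {4, 7} already in; 3 (Adam): all of {5, 6, 7} already in.
2 enters the attractor at level 2, so Eve can force the target in 2 moves from there.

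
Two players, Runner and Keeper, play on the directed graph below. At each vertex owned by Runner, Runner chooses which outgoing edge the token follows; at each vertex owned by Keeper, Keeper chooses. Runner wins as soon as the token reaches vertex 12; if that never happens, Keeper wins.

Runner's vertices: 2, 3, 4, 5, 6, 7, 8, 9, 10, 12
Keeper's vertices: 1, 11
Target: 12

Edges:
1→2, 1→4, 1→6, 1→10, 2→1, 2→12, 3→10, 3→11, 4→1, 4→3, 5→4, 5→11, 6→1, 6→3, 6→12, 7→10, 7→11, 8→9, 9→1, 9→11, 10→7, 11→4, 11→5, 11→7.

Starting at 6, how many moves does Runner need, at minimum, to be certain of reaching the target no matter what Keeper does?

1

A0 = {12}
A1: add {2, 6} — 2 (Runner) has 2→12; 6 (Runner) has 6→12.
A2 = A1; e.g. 1 (Keeper) can still go to 4. Fixed point.
6 enters the attractor at level 1, so Runner can force the target in 1 move from there.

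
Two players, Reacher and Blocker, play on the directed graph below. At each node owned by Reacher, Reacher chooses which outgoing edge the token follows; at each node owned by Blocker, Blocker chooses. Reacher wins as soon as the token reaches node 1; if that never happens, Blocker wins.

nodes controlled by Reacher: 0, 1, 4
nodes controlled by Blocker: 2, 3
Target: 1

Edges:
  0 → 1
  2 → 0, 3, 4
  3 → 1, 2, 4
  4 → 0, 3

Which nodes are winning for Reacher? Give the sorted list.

0, 1, 4

A0 = {1}
A1: add {0} — 0 (Reacher) has 0→1.
A2: add {4} — 4 (Reacher) has 4→0.
A3 = A2; e.g. 2 (Blocker) can still go to 3. Fixed point.
Reacher's winning region = {0, 1, 4}.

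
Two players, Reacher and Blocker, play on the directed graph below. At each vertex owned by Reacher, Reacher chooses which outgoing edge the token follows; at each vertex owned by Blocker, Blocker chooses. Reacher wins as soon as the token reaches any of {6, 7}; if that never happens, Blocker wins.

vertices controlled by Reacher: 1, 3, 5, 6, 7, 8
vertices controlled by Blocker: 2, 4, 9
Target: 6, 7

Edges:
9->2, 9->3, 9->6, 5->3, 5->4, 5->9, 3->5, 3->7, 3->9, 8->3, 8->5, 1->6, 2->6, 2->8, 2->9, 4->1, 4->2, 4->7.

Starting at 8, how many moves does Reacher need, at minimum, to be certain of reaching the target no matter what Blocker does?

2

A0 = {6, 7}
A1: add {1, 3} — 1 (Reacher) has 1→6; 3 (Reacher) has 3→7.
A2: add {5, 8} — 5 (Reacher) has 5→3; 8 (Reacher) has 8→3.
A3 = A2; e.g. 2 (Blocker) can still go to 9. Fixed point.
8 enters the attractor at level 2, so Reacher can force the target in 2 moves from there.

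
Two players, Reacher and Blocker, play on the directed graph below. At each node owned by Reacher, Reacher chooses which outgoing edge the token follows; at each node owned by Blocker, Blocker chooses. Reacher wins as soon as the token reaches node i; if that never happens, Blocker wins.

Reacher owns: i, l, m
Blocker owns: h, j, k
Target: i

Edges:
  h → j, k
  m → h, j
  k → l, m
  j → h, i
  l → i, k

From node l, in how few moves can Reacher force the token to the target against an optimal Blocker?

1

A0 = {i}
A1: add {l} — l (Reacher) has l→i.
A2 = A1; e.g. h (Blocker) can still go to j. Fixed point.
l enters the attractor at level 1, so Reacher can force the target in 1 move from there.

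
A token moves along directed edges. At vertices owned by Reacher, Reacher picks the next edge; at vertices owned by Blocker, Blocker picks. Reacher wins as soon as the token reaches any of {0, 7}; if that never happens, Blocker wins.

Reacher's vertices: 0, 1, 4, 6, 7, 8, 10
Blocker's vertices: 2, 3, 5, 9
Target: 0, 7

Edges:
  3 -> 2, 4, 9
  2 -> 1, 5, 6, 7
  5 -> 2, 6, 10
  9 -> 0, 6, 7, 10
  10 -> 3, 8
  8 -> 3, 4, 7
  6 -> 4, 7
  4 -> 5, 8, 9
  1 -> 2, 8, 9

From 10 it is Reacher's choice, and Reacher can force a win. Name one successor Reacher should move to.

A0 = {0, 7}
A1: add {6, 8} — 6 (Reacher) has 6→7; 8 (Reacher) has 8→7.
A2: add {1, 4, 10} — 1 (Reacher) has 1→8; 4 (Reacher) has 4→8; 10 (Reacher) has 10→8.
A3: add {9} — 9 (Blocker): all of {0, 6, 7, 10} already in.
A4 = A3; e.g. 2 (Blocker) can still go to 5. Fixed point.
From 10, successor 8 is in the attractor (rank 1); the other successor 3 is not.

8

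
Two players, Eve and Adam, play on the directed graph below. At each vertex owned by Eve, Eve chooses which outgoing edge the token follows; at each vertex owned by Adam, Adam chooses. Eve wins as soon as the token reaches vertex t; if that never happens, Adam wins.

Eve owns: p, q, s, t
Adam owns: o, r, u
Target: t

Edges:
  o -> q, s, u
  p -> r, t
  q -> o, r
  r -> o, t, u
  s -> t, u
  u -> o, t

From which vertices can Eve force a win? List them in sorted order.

p, s, t

A0 = {t}
A1: add {p, s} — p (Eve) has p→t; s (Eve) has s→t.
A2 = A1; e.g. o (Adam) can still go to q. Fixed point.
Eve's winning region = {p, s, t}.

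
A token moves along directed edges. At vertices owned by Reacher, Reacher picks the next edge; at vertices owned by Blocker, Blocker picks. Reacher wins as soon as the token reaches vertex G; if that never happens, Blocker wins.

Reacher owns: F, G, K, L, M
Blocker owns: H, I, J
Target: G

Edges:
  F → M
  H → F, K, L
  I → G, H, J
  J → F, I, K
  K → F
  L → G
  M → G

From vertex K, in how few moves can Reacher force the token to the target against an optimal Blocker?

A0 = {G}
A1: add {L, M} — L (Reacher) has L→G; M (Reacher) has M→G.
A2: add {F} — F (Reacher) has F→M.
A3: add {K} — K (Reacher) has K→F.
K enters the attractor at level 3, so Reacher can force the target in 3 moves from there.

3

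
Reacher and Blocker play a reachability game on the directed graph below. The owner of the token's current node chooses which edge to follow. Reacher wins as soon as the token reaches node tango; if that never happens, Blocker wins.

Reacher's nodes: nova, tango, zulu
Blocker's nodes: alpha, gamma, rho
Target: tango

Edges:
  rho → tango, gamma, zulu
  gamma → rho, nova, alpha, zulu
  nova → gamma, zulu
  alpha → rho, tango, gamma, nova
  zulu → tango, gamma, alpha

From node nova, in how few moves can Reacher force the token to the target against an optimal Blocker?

A0 = {tango}
A1: add {zulu} — zulu (Reacher) has zulu→tango.
A2: add {nova} — nova (Reacher) has nova→zulu.
A3 = A2; e.g. rho (Blocker) can still go to gamma. Fixed point.
nova enters the attractor at level 2, so Reacher can force the target in 2 moves from there.

2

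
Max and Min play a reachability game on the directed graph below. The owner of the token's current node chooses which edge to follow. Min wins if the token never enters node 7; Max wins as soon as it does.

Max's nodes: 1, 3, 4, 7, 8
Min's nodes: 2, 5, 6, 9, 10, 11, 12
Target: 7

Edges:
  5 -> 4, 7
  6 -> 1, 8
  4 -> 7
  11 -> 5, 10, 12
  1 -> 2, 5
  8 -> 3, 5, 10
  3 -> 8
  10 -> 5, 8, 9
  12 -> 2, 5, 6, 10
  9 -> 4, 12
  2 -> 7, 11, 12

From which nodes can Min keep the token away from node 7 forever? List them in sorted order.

2, 9, 10, 11, 12

A0 = {7}
A1: add {4} — 4 (Max) has 4→7.
A2: add {5} — 5 (Min): all of {4, 7} already in.
A3: add {1, 8} — 1 (Max) has 1→5; 8 (Max) has 8→5.
A4: add {3, 6} — 3 (Max) has 3→8; 6 (Min): all of {1, 8} already in.
A5 = A4; e.g. 2 (Min) can still go to 11. Fixed point.
Max's attractor = {1, 3, 4, 5, 6, 7, 8}; Min avoids the target exactly from the complement.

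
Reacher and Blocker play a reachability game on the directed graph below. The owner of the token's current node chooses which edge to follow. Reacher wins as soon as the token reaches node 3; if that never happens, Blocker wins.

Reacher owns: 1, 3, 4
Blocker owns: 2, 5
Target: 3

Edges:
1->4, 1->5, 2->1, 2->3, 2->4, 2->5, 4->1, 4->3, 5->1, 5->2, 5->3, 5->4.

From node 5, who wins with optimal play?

A0 = {3}
A1: add {4} — 4 (Reacher) has 4→3.
A2: add {1} — 1 (Reacher) has 1→4.
A3 = A2; e.g. 2 (Blocker) can still go to 5. Fixed point.
5 never enters the attractor, so Blocker can avoid the target forever.

Blocker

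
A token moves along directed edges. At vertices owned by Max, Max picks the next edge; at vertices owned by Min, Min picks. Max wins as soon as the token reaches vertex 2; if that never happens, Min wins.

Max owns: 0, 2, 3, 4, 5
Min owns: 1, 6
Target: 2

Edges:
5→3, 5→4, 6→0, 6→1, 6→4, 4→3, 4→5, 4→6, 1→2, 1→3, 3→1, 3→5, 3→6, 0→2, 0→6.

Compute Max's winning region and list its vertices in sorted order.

A0 = {2}
A1: add {0} — 0 (Max) has 0→2.
A2 = A1; e.g. 1 (Min) can still go to 3. Fixed point.
Max's winning region = {0, 2}.

0, 2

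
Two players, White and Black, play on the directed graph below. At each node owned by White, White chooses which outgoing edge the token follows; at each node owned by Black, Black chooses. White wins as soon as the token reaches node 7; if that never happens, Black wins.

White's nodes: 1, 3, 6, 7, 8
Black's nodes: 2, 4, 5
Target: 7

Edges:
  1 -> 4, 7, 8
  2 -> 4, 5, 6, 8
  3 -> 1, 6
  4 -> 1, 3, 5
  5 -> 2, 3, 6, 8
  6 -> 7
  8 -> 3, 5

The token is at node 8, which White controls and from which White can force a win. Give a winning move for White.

3

A0 = {7}
A1: add {1, 6} — 1 (White) has 1→7; 6 (White) has 6→7.
A2: add {3} — 3 (White) has 3→1.
A3: add {8} — 8 (White) has 8→3.
A4 = A3; e.g. 2 (Black) can still go to 4. Fixed point.
From 8, successor 3 is in the attractor (rank 2); the other successor 5 is not.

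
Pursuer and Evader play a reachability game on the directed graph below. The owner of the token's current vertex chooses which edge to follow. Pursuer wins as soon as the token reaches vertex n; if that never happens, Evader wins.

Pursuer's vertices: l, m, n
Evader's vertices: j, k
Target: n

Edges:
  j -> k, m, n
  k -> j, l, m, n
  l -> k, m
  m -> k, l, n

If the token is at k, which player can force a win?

A0 = {n}
A1: add {m} — m (Pursuer) has m→n.
A2: add {l} — l (Pursuer) has l→m.
A3 = A2; e.g. j (Evader) can still go to k. Fixed point.
k never enters the attractor, so Evader can avoid the target forever.

Evader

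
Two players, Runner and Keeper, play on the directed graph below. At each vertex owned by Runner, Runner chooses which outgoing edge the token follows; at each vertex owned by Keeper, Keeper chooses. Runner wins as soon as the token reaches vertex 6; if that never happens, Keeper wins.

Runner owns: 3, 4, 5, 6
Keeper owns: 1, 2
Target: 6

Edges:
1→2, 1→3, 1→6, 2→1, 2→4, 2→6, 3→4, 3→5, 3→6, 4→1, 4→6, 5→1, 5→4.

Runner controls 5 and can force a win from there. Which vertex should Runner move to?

4

A0 = {6}
A1: add {3, 4} — 3 (Runner) has 3→6; 4 (Runner) has 4→6.
A2: add {5} — 5 (Runner) has 5→4.
A3 = A2; e.g. 1 (Keeper) can still go to 2. Fixed point.
From 5, successor 4 is in the attractor (rank 1); the other successor 1 is not.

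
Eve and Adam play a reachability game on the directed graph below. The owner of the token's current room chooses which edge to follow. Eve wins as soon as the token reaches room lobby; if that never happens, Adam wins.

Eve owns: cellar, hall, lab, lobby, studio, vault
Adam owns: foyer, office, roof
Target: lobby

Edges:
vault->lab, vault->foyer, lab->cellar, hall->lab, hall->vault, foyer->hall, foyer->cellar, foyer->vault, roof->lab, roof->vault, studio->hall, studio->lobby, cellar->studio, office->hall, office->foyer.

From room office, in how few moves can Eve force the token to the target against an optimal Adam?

6

A0 = {lobby}
A1: add {studio} — studio (Eve) has studio→lobby.
A2: add {cellar} — cellar (Eve) has cellar→studio.
A3: add {lab} — lab (Eve) has lab→cellar.
A4: add {hall, vault} — hall (Eve) has hall→lab; vault (Eve) has vault→lab.
A5: add {foyer, roof} — foyer (Adam): all of {hall, cellar, vault} already in; roof (Adam): all of {lab, vault} already in.
A6: add {office} — office (Adam): all of {hall, foyer} already in.
A6 = all vertices. Fixed point.
office enters the attractor at level 6, so Eve can force the target in 6 moves from there.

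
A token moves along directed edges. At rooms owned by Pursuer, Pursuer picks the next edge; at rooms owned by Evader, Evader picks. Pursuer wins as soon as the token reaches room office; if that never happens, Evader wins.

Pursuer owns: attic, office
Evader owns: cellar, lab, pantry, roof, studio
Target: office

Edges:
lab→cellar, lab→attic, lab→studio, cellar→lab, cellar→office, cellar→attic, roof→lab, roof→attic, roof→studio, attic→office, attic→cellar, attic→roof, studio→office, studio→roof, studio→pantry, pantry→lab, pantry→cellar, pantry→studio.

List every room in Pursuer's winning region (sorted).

attic, office

A0 = {office}
A1: add {attic} — attic (Pursuer) has attic→office.
A2 = A1; e.g. lab (Evader) can still go to cellar. Fixed point.
Pursuer's winning region = {attic, office}.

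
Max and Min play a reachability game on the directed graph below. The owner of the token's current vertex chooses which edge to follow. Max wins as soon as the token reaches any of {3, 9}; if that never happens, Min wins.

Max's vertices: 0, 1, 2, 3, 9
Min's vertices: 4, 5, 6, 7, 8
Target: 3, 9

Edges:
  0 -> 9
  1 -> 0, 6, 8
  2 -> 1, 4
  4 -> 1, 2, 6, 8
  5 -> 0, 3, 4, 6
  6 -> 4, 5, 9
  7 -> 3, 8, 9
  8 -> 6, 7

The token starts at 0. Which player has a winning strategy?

A0 = {3, 9}
A1: add {0} — 0 (Max) has 0→9.
0 ∈ A1, so Max can force the target.

Max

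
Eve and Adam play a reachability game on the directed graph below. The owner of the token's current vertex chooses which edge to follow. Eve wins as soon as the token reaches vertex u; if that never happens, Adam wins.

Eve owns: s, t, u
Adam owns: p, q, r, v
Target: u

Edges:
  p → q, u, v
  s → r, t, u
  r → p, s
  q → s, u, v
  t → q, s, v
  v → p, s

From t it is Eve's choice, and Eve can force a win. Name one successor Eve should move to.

A0 = {u}
A1: add {s} — s (Eve) has s→u.
A2: add {t} — t (Eve) has t→s.
A3 = A2; e.g. p (Adam) can still go to q. Fixed point.
From t, successor s is in the attractor (rank 1); the other successors q, v are not.

s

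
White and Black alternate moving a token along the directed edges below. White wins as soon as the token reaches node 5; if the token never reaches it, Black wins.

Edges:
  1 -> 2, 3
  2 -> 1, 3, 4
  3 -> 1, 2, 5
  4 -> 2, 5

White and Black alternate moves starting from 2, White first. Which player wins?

Track states (vertex, player-to-move).
A0 = {(5,White), (5,Black)}
A1: add {(3,White), (4,White)}.
A2 = A1; e.g. (1,White) stays out. (2,White) never enters ⇒ Black avoids the target.

Black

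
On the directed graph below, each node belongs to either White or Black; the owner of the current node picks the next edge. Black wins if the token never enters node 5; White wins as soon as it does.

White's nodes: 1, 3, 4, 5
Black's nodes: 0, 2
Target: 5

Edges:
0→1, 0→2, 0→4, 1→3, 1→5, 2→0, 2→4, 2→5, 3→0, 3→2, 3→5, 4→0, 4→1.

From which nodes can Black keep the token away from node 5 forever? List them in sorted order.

A0 = {5}
A1: add {1, 3} — 1 (White) has 1→5; 3 (White) has 3→5.
A2: add {4} — 4 (White) has 4→1.
A3 = A2; e.g. 0 (Black) can still go to 2. Fixed point.
White's attractor = {1, 3, 4, 5}; Black avoids the target exactly from the complement.

0, 2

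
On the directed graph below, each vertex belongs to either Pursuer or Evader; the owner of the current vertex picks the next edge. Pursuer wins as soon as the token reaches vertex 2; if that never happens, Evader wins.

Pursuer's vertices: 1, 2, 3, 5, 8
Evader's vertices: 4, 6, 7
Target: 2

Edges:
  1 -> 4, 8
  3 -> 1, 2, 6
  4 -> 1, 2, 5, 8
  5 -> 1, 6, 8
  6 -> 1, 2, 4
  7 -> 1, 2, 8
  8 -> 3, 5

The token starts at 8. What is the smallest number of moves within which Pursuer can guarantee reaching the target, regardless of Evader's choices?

A0 = {2}
A1: add {3} — 3 (Pursuer) has 3→2.
A2: add {8} — 8 (Pursuer) has 8→3.
8 enters the attractor at level 2, so Pursuer can force the target in 2 moves from there.

2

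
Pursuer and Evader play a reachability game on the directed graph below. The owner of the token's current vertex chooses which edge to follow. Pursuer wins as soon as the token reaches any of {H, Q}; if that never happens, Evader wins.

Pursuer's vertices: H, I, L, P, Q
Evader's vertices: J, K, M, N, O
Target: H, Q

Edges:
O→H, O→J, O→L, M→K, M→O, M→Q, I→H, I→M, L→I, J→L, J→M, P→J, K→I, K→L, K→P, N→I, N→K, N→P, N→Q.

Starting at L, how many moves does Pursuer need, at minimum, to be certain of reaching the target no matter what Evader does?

2

A0 = {H, Q}
A1: add {I} — I (Pursuer) has I→H.
A2: add {L} — L (Pursuer) has L→I.
A3 = A2; e.g. J (Evader) can still go to M. Fixed point.
L enters the attractor at level 2, so Pursuer can force the target in 2 moves from there.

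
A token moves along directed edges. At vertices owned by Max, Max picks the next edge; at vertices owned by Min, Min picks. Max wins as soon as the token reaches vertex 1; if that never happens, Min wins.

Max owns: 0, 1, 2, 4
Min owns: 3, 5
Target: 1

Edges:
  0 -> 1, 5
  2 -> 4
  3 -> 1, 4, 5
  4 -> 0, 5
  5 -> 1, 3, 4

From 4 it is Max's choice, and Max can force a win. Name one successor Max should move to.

A0 = {1}
A1: add {0} — 0 (Max) has 0→1.
A2: add {4} — 4 (Max) has 4→0.
A3: add {2} — 2 (Max) has 2→4.
A4 = A3; e.g. 3 (Min) can still go to 5. Fixed point.
From 4, successor 0 is in the attractor (rank 1); the other successor 5 is not.

0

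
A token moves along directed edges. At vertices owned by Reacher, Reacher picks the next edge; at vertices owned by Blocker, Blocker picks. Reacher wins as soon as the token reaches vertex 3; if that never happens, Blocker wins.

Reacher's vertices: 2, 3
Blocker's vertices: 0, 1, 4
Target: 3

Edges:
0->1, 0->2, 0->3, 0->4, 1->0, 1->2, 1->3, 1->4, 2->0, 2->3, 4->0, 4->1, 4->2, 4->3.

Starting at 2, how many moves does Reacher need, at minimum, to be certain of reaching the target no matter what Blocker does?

1

A0 = {3}
A1: add {2} — 2 (Reacher) has 2→3.
A2 = A1; e.g. 0 (Blocker) can still go to 1. Fixed point.
2 enters the attractor at level 1, so Reacher can force the target in 1 move from there.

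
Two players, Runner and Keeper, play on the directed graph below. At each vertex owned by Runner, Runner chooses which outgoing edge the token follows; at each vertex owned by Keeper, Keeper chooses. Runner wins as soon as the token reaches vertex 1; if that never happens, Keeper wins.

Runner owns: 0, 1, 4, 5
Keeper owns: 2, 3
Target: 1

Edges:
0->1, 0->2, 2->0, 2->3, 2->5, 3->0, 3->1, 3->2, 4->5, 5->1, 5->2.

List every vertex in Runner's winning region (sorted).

A0 = {1}
A1: add {0, 5} — 0 (Runner) has 0→1; 5 (Runner) has 5→1.
A2: add {4} — 4 (Runner) has 4→5.
A3 = A2; e.g. 2 (Keeper) can still go to 3. Fixed point.
Runner's winning region = {0, 1, 4, 5}.

0, 1, 4, 5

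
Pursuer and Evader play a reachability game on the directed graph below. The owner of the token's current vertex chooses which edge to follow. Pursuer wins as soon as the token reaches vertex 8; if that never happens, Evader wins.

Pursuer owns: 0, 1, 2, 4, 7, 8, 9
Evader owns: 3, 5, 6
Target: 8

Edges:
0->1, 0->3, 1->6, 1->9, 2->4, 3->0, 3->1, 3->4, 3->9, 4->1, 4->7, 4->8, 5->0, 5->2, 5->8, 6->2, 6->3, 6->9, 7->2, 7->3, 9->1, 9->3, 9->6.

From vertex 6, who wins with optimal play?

Evader

A0 = {8}
A1: add {4} — 4 (Pursuer) has 4→8.
A2: add {2} — 2 (Pursuer) has 2→4.
A3: add {7} — 7 (Pursuer) has 7→2.
A4 = A3; e.g. 0 (Pursuer) has no edge into A3. Fixed point.
6 never enters the attractor, so Evader can avoid the target forever.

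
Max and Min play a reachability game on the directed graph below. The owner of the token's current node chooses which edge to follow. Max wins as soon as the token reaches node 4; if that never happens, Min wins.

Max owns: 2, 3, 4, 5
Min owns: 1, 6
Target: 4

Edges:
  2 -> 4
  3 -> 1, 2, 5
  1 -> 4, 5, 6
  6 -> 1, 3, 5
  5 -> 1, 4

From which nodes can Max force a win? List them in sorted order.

2, 3, 4, 5

A0 = {4}
A1: add {2, 5} — 2 (Max) has 2→4; 5 (Max) has 5→4.
A2: add {3} — 3 (Max) has 3→2.
A3 = A2; e.g. 1 (Min) can still go to 6. Fixed point.
Max's winning region = {2, 3, 4, 5}.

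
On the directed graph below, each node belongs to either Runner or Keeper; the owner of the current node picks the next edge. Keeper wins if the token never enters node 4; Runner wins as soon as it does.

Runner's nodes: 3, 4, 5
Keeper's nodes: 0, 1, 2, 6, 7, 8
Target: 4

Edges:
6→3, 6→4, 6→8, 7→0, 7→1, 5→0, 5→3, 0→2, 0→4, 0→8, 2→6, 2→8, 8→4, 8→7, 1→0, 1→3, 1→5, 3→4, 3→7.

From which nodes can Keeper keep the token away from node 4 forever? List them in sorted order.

0, 1, 2, 6, 7, 8

A0 = {4}
A1: add {3} — 3 (Runner) has 3→4.
A2: add {5} — 5 (Runner) has 5→3.
A3 = A2; e.g. 0 (Keeper) can still go to 2. Fixed point.
Runner's attractor = {3, 4, 5}; Keeper avoids the target exactly from the complement.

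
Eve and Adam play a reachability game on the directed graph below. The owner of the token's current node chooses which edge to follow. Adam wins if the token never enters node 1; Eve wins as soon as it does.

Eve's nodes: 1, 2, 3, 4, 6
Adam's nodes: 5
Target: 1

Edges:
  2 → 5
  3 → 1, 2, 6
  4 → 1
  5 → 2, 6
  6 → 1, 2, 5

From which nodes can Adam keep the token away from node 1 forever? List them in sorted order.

2, 5

A0 = {1}
A1: add {3, 4, 6} — 3 (Eve) has 3→1; 4 (Eve) has 4→1; 6 (Eve) has 6→1.
A2 = A1; e.g. 2 (Eve) has no edge into A1. Fixed point.
Eve's attractor = {1, 3, 4, 6}; Adam avoids the target exactly from the complement.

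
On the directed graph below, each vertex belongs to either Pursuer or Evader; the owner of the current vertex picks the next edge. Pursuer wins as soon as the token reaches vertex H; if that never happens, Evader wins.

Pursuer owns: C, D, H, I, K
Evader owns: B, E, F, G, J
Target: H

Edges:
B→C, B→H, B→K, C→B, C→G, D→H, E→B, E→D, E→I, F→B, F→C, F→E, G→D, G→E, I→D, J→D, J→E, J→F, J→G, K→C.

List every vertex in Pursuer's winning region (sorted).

A0 = {H}
A1: add {D} — D (Pursuer) has D→H.
A2: add {I} — I (Pursuer) has I→D.
A3 = A2; e.g. B (Evader) can still go to C. Fixed point.
Pursuer's winning region = {D, H, I}.

D, H, I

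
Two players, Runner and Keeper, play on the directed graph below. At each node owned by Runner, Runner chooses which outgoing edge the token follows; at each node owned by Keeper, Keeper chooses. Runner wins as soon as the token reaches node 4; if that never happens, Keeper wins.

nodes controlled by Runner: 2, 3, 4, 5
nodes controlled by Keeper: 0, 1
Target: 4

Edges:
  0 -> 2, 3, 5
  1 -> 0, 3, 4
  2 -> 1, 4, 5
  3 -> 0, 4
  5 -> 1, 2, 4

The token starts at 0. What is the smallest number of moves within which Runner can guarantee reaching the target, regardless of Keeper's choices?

A0 = {4}
A1: add {2, 3, 5} — 2 (Runner) has 2→4; 3 (Runner) has 3→4; 5 (Runner) has 5→4.
A2: add {0} — 0 (Keeper): all of {2, 3, 5} already in.
0 enters the attractor at level 2, so Runner can force the target in 2 moves from there.

2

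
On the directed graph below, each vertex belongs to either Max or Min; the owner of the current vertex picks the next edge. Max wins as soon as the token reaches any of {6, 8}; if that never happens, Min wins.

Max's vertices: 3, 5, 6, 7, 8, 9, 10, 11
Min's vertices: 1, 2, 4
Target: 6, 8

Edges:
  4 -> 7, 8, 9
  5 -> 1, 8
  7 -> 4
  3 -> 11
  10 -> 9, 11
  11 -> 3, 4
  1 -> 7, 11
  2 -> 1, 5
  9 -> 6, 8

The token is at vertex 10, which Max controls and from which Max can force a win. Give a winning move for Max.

9

A0 = {6, 8}
A1: add {5, 9} — 5 (Max) has 5→8; 9 (Max) has 9→6.
A2: add {10} — 10 (Max) has 10→9.
A3 = A2; e.g. 1 (Min) can still go to 7. Fixed point.
From 10, successor 9 is in the attractor (rank 1); the other successor 11 is not.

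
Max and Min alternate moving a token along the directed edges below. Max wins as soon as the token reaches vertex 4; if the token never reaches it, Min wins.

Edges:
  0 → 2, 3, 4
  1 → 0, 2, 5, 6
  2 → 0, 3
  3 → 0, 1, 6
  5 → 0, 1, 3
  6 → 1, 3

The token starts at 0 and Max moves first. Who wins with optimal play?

Track states (vertex, player-to-move).
A0 = {(4,Max), (4,Min)}
A1: add {(0,Max)}.
(0,Max) ∈ A1 ⇒ Max forces the target.

Max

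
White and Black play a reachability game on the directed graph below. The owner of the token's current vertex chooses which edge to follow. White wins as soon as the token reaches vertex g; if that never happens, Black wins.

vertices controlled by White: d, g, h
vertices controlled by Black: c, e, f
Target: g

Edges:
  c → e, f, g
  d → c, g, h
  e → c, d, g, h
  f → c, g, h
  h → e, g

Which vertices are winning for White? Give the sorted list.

d, g, h

A0 = {g}
A1: add {d, h} — d (White) has d→g; h (White) has h→g.
A2 = A1; e.g. c (Black) can still go to e. Fixed point.
White's winning region = {d, g, h}.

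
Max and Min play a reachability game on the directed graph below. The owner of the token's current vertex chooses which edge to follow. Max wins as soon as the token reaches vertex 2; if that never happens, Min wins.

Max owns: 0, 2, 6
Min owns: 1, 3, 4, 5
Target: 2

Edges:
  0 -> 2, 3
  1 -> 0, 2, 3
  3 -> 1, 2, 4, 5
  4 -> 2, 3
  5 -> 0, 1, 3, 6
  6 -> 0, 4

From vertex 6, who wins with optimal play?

Max

A0 = {2}
A1: add {0} — 0 (Max) has 0→2.
A2: add {6} — 6 (Max) has 6→0.
A3 = A2; e.g. 1 (Min) can still go to 3. Fixed point.
6 ∈ A2, so Max can force the target.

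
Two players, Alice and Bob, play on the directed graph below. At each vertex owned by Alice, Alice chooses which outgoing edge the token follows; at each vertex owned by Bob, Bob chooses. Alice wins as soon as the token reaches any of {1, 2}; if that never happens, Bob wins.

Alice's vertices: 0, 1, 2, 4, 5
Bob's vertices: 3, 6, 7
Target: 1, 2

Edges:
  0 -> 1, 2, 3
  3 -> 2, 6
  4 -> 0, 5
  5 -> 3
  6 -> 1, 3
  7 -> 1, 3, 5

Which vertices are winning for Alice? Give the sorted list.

A0 = {1, 2}
A1: add {0} — 0 (Alice) has 0→1.
A2: add {4} — 4 (Alice) has 4→0.
A3 = A2; e.g. 3 (Bob) can still go to 6. Fixed point.
Alice's winning region = {0, 1, 2, 4}.

0, 1, 2, 4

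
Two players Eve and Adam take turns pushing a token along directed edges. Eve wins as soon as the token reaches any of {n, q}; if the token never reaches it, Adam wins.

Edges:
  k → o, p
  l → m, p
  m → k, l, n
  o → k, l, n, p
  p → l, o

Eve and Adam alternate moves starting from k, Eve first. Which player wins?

Adam

Track states (vertex, player-to-move).
A0 = {(n,Eve), (n,Adam), (q,Eve), (q,Adam)}
A1: add {(m,Eve), (o,Eve)}.
A2 = A1; e.g. (k,Eve) stays out. (k,Eve) never enters ⇒ Adam avoids the target.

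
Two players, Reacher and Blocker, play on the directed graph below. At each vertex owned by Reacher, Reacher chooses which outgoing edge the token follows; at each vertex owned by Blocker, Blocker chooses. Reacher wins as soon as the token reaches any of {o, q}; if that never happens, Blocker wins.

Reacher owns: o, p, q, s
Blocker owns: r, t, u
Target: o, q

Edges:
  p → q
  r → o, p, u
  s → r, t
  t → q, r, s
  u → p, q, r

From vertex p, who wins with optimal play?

A0 = {o, q}
A1: add {p} — p (Reacher) has p→q.
A2 = A1; e.g. r (Blocker) can still go to u. Fixed point.
p ∈ A1, so Reacher can force the target.

Reacher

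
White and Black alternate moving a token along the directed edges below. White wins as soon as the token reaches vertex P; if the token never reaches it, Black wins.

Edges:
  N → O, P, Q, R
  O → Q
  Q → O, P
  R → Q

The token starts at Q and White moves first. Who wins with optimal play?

Track states (vertex, player-to-move).
A0 = {(P,White), (P,Black)}
A1: add {(N,White), (Q,White)}.
(Q,White) ∈ A1 ⇒ White forces the target.

White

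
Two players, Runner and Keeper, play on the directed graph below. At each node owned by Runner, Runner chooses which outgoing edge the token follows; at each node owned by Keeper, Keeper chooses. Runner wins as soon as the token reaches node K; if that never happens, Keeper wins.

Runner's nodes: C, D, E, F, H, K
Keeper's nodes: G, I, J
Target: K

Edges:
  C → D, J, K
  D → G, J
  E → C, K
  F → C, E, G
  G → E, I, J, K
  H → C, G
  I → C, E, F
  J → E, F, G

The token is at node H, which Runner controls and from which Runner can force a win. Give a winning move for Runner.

C

A0 = {K}
A1: add {C, E} — C (Runner) has C→K; E (Runner) has E→K.
A2: add {F, H} — F (Runner) has F→C; H (Runner) has H→C.
A3: add {I} — I (Keeper): all of {C, E, F} already in.
A4 = A3; e.g. D (Runner) has no edge into A3. Fixed point.
From H, successor C is in the attractor (rank 1); the other successor G is not.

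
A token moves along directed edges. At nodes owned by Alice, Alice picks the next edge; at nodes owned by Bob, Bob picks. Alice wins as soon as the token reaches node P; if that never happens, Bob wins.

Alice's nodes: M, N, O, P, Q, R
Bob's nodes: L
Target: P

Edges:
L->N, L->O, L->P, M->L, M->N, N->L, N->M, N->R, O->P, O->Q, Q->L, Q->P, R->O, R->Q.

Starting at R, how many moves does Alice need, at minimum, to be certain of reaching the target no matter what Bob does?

2

A0 = {P}
A1: add {O, Q} — O (Alice) has O→P; Q (Alice) has Q→P.
A2: add {R} — R (Alice) has R→O.
R enters the attractor at level 2, so Alice can force the target in 2 moves from there.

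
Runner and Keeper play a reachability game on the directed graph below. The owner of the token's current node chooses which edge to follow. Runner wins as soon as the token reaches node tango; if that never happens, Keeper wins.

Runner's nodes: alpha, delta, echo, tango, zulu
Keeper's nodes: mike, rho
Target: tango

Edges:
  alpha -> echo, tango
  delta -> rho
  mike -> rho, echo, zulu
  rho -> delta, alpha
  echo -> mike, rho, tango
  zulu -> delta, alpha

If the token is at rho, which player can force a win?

A0 = {tango}
A1: add {alpha, echo} — echo (Runner) has echo→tango; alpha (Runner) has alpha→tango.
A2: add {zulu} — zulu (Runner) has zulu→alpha.
A3 = A2; e.g. delta (Runner) has no edge into A2. Fixed point.
rho never enters the attractor, so Keeper can avoid the target forever.

Keeper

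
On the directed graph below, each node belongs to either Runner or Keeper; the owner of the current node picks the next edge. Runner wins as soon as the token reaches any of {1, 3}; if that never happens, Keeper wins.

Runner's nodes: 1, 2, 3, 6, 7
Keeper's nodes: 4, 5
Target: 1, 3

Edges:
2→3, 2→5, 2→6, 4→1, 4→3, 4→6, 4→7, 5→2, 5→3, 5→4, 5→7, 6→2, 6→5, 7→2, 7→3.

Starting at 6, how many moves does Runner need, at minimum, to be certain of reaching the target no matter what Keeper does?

2

A0 = {1, 3}
A1: add {2, 7} — 2 (Runner) has 2→3; 7 (Runner) has 7→3.
A2: add {6} — 6 (Runner) has 6→2.
6 enters the attractor at level 2, so Runner can force the target in 2 moves from there.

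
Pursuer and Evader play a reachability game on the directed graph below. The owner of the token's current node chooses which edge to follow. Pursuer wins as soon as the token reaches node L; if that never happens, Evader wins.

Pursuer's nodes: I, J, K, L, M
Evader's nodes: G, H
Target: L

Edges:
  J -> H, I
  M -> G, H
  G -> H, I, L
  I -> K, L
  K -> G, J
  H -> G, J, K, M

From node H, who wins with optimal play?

A0 = {L}
A1: add {I} — I (Pursuer) has I→L.
A2: add {J} — J (Pursuer) has J→I.
A3: add {K} — K (Pursuer) has K→J.
A4 = A3; e.g. G (Evader) can still go to H. Fixed point.
H never enters the attractor, so Evader can avoid the target forever.

Evader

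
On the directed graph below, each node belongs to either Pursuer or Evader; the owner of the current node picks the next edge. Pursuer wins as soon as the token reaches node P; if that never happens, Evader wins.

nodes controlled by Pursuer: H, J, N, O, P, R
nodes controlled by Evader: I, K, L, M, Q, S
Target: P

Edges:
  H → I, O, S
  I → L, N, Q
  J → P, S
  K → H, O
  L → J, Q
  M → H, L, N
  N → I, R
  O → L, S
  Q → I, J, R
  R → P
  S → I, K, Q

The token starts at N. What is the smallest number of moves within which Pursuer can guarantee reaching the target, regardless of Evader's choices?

2

A0 = {P}
A1: add {J, R} — J (Pursuer) has J→P; R (Pursuer) has R→P.
A2: add {N} — N (Pursuer) has N→R.
A3 = A2; e.g. H (Pursuer) has no edge into A2. Fixed point.
N enters the attractor at level 2, so Pursuer can force the target in 2 moves from there.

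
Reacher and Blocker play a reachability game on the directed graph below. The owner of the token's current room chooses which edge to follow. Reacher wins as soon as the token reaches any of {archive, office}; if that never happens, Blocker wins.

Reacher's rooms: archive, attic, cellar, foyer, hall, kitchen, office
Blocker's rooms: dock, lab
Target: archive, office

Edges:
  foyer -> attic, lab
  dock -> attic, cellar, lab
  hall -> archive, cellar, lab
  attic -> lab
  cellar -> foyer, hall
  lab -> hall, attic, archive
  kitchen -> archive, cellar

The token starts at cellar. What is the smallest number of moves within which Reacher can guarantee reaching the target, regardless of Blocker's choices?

A0 = {archive, office}
A1: add {hall, kitchen} — hall (Reacher) has hall→archive; kitchen (Reacher) has kitchen→archive.
A2: add {cellar} — cellar (Reacher) has cellar→hall.
A3 = A2; e.g. foyer (Reacher) has no edge into A2. Fixed point.
cellar enters the attractor at level 2, so Reacher can force the target in 2 moves from there.

2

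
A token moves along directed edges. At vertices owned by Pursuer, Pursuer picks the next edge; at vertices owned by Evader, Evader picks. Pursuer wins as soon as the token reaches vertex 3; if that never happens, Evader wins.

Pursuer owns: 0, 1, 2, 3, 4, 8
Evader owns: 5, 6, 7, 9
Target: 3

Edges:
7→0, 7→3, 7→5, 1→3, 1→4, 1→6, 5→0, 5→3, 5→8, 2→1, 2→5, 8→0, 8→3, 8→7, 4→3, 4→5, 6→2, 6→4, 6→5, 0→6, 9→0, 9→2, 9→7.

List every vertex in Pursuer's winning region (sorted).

A0 = {3}
A1: add {1, 4, 8} — 1 (Pursuer) has 1→3; 4 (Pursuer) has 4→3; 8 (Pursuer) has 8→3.
A2: add {2} — 2 (Pursuer) has 2→1.
A3 = A2; e.g. 0 (Pursuer) has no edge into A2. Fixed point.
Pursuer's winning region = {1, 2, 3, 4, 8}.

1, 2, 3, 4, 8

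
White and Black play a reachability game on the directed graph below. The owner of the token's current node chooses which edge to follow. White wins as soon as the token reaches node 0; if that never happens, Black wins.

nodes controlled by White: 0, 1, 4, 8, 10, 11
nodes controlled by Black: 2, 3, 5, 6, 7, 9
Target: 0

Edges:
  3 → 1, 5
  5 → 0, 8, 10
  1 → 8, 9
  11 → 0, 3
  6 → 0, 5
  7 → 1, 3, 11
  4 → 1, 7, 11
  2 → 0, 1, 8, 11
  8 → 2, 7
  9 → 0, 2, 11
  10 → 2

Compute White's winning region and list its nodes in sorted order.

A0 = {0}
A1: add {11} — 11 (White) has 11→0.
A2: add {4} — 4 (White) has 4→11.
A3 = A2; e.g. 1 (White) has no edge into A2. Fixed point.
White's winning region = {0, 4, 11}.

0, 4, 11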